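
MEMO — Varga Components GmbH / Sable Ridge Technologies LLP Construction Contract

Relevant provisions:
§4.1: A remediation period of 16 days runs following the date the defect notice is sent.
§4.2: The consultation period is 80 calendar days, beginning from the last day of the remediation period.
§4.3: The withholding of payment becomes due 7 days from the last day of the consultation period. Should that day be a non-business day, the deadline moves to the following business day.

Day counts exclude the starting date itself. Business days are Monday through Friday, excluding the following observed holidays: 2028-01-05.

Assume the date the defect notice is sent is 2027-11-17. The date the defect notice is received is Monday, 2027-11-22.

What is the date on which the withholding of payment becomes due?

Adding 16 calendar days to 2027-11-17 gives 2027-12-03, which is the last day of the remediation period.
Adding 80 calendar days to 2027-12-03 gives 2028-02-21, which is the last day of the consultation period.
Adding 7 calendar days to 2028-02-21 gives 2028-02-28, which is the date on which the withholding of payment becomes due. 2028-02-28 is a Monday and is not a listed holiday, so no roll-forward applies.

2028-02-28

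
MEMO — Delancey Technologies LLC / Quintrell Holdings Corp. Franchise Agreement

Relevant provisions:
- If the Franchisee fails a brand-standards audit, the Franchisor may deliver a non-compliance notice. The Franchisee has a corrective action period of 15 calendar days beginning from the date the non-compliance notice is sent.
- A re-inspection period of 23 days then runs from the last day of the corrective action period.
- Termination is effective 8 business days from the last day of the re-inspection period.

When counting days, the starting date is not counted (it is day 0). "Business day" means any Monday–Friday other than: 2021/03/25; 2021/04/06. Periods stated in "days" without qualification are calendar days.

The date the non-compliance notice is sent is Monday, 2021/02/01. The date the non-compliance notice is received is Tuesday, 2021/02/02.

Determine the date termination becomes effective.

The last day of the corrective action period: 2021/02/01 + 15 days = 2021/02/16.
Adding 23 calendar days to 2021/02/16 gives 2021/03/11, which is the last day of the re-inspection period.
The date termination becomes effective: 8 business days after Thursday, 2021/03/11, skipping weekends — Mar 12, Mar 15, Mar 16, Mar 17, Mar 18, Mar 19, Mar 22, Mar 23 — lands on Tuesday, 2021/03/23.

2021/03/23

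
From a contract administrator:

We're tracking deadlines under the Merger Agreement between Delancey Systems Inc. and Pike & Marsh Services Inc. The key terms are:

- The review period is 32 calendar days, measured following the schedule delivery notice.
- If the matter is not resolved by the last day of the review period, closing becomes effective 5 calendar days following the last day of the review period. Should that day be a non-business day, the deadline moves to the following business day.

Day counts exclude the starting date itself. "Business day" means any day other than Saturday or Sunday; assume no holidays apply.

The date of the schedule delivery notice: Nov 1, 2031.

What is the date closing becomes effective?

Adding 32 calendar days to Nov 1, 2031 gives Dec 3, 2031, which is the last day of the review period.
Adding 5 calendar days to Dec 3, 2031 gives Dec 8, 2031, which is the date closing becomes effective. Dec 8, 2031 is a Monday, so no roll-forward applies.

Dec 8, 2031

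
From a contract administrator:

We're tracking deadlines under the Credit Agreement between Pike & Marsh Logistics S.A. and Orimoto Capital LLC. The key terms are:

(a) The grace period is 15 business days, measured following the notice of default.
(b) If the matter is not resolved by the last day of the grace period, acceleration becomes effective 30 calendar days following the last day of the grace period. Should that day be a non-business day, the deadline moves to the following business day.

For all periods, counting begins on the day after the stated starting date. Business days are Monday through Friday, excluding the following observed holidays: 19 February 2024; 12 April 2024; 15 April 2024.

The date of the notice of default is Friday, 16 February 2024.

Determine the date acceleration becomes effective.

10 April 2024

From Friday, 16 February 2024, 15 business days (Feb 20, Feb 21, Feb 22, Feb 23, …, Mar 7, Mar 8, Mar 11, skipping weekends and the listed holiday on Feb 19) brings us to Monday, 11 March 2024, which is the last day of the grace period.
Adding 30 calendar days to 11 March 2024 gives 10 April 2024, which is the date acceleration becomes effective. 10 April 2024 is a Wednesday and is not a listed holiday, so no roll-forward applies.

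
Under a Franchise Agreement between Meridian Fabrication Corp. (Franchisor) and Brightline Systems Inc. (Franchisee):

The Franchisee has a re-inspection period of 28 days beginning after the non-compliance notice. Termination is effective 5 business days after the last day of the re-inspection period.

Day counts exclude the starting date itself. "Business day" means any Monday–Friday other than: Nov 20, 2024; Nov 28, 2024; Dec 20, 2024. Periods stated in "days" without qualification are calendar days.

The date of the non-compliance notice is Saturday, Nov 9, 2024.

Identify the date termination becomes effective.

Dec 13, 2024

The last day of the re-inspection period: Nov 9, 2024 + 28 days = Dec 7, 2024.
The date termination becomes effective: 5 business days after Saturday, Dec 7, 2024, skipping weekends — Dec 9, Dec 10, Dec 11, Dec 12, Dec 13 — lands on Friday, Dec 13, 2024.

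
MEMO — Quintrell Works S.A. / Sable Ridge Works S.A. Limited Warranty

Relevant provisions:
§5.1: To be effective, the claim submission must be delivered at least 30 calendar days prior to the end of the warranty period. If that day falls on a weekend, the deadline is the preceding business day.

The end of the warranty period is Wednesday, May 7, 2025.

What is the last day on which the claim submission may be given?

Counting back 30 calendar days from May 7, 2025 gives April 7, 2025. That is a Monday, so no adjustment is needed.

April 7, 2025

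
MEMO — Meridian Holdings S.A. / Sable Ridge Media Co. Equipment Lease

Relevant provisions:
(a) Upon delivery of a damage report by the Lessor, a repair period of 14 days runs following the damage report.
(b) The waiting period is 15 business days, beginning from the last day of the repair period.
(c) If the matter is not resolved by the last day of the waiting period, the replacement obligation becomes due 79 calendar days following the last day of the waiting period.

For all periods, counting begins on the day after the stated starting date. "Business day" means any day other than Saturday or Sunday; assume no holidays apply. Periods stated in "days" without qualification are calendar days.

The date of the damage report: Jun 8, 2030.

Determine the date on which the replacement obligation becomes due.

Sep 29, 2030

The last day of the repair period: Jun 8, 2030 + 14 days = Jun 22, 2030.
From Saturday, Jun 22, 2030, 15 business days (Jun 24, Jun 25, Jun 26, Jun 27, …, Jul 10, Jul 11, Jul 12, skipping weekends) brings us to Friday, Jul 12, 2030, which is the last day of the waiting period.
The date on which the replacement obligation becomes due: Jul 12, 2030 + 79 days = Sep 29, 2030.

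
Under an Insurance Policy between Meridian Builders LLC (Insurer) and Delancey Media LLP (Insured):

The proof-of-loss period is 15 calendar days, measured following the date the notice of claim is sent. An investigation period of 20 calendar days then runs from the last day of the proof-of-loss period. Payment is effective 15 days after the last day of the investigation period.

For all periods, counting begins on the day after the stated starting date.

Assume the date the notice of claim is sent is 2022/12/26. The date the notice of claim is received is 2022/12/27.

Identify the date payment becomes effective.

The last day of the proof-of-loss period: 2022/12/26 + 15 days = 2023/01/10.
The last day of the investigation period: 2023/01/10 + 20 days = 2023/01/30.
The date payment becomes effective: 2023/01/30 + 15 days = 2023/02/14.

2023/02/14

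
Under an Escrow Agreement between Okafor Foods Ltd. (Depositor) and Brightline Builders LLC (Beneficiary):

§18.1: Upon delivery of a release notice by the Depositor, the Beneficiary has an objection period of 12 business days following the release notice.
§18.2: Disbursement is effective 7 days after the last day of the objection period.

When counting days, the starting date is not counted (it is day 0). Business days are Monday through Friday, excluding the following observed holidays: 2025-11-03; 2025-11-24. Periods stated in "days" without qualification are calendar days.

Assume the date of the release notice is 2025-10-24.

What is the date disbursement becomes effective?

2025-11-19

From Friday, 2025-10-24, 12 business days (Oct 27, Oct 28, Oct 29, Oct 30, …, Nov 10, Nov 11, Nov 12, skipping weekends and the listed holiday on Nov 3) brings us to Wednesday, 2025-11-12, which is the last day of the objection period.
The date disbursement becomes effective: 2025-11-12 + 7 days = 2025-11-19.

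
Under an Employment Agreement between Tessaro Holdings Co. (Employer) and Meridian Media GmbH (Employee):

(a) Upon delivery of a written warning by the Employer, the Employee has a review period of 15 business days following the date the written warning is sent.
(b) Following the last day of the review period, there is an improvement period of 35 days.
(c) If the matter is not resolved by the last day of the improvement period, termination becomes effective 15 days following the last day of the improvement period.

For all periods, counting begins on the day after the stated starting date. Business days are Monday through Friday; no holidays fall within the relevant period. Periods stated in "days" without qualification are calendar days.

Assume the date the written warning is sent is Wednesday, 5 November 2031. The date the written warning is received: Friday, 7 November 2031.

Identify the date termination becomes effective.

15 January 2032

The last day of the review period: counting 15 business days from Wednesday, 5 November 2031 (Nov 6, Nov 7, Nov 10, Nov 11, …, Nov 24, Nov 25, Nov 26, skipping weekends) reaches Wednesday, 26 November 2031.
The last day of the improvement period: 35 calendar days after 26 November 2031 is 31 December 2031.
The date termination becomes effective: 15 calendar days after 31 December 2031 is 15 January 2032.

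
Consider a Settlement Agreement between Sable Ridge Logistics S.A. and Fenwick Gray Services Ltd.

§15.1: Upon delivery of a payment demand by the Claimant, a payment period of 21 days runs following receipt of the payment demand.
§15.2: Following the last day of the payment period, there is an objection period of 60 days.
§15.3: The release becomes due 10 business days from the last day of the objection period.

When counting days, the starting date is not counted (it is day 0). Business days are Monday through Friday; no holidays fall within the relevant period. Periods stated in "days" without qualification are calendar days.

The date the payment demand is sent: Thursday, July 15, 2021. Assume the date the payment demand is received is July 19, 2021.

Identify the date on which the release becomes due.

The last day of the payment period: 21 calendar days after July 19, 2021 is August 9, 2021.
Adding 60 calendar days to August 9, 2021 gives October 8, 2021, which is the last day of the objection period.
The date on which the release becomes due: 10 business days after Friday, October 8, 2021, skipping weekends — Oct 11, Oct 12, Oct 13, Oct 14, Oct 15, Oct 18, Oct 19, Oct 20, Oct 21, Oct 22 — lands on Friday, October 22, 2021.

October 22, 2021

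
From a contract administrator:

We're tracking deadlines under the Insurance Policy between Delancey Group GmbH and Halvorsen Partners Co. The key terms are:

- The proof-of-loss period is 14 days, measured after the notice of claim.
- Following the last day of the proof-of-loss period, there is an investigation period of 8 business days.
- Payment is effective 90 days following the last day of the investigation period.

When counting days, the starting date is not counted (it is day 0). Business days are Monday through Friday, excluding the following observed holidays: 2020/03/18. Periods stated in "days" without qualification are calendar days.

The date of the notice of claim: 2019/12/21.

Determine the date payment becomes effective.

2020/04/14

Adding 14 calendar days to 2019/12/21 gives 2020/01/04, which is the last day of the proof-of-loss period.
From Saturday, 2020/01/04, 8 business days (Jan 6, Jan 7, Jan 8, Jan 9, Jan 10, Jan 13, Jan 14, Jan 15, skipping weekends) brings us to Wednesday, 2020/01/15, which is the last day of the investigation period.
The date payment becomes effective: 2020/01/15 + 90 days = 2020/04/14.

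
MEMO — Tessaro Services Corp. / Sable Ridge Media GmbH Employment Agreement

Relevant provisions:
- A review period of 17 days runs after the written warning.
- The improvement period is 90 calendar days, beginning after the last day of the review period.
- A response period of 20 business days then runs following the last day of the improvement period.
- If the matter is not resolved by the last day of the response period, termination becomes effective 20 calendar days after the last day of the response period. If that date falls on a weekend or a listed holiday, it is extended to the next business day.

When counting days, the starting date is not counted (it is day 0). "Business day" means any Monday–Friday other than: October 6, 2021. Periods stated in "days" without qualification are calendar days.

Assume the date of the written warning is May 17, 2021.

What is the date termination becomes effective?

The last day of the review period: May 17, 2021 + 17 days = June 3, 2021.
The last day of the improvement period: June 3, 2021 + 90 days = September 1, 2021.
From Wednesday, September 1, 2021, 20 business days (Sep 2, Sep 3, Sep 6, Sep 7, …, Sep 27, Sep 28, Sep 29, skipping weekends) brings us to Wednesday, September 29, 2021, which is the last day of the response period.
Adding 20 calendar days to September 29, 2021 gives October 19, 2021, which is the date termination becomes effective. October 19, 2021 is a Tuesday and is not a listed holiday, so no roll-forward applies.

October 19, 2021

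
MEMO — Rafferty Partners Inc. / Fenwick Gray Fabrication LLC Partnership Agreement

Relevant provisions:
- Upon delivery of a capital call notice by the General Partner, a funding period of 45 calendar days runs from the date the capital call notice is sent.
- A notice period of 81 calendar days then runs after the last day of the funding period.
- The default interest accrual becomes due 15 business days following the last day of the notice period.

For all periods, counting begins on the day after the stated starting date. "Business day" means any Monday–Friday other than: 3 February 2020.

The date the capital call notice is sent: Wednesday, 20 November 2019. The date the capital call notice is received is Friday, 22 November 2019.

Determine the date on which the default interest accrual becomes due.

The last day of the funding period: 20 November 2019 + 45 days = 4 January 2020.
The last day of the notice period: 81 calendar days after 4 January 2020 is 25 March 2020.
The date on which the default interest accrual becomes due: counting 15 business days from Wednesday, 25 March 2020 (Mar 26, Mar 27, Mar 30, Mar 31, …, Apr 13, Apr 14, Apr 15, skipping weekends) reaches Wednesday, 15 April 2020.

15 April 2020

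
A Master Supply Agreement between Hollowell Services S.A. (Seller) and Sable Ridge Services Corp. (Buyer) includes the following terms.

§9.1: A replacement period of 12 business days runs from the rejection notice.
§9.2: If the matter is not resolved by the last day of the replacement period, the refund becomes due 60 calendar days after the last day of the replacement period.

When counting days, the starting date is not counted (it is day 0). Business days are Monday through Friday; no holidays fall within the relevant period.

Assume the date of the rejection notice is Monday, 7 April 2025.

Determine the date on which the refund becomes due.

22 June 2025

The last day of the replacement period: 12 business days after Monday, 7 April 2025, skipping weekends — Apr 8, Apr 9, Apr 10, Apr 11, …, Apr 21, Apr 22, Apr 23 — lands on Wednesday, 23 April 2025.
The date on which the refund becomes due: 60 calendar days after 23 April 2025 is 22 June 2025.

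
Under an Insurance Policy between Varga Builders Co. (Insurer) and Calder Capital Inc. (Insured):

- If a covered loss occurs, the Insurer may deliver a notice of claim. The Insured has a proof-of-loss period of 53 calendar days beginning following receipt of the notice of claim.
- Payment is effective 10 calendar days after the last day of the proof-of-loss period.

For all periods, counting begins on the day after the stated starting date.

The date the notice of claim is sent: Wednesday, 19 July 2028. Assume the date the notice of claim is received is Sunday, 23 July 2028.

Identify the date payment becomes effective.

24 September 2028

Adding 53 calendar days to 23 July 2028 gives 14 September 2028, which is the last day of the proof-of-loss period.
The date payment becomes effective: 14 September 2028 + 10 days = 24 September 2028.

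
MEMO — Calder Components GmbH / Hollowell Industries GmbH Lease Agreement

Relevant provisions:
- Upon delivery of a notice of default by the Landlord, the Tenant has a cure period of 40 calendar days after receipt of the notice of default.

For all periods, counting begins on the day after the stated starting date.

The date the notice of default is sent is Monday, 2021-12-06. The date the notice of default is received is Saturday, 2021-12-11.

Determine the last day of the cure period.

2022-01-20

The last day of the cure period: 2021-12-11 + 40 days = 2022-01-20.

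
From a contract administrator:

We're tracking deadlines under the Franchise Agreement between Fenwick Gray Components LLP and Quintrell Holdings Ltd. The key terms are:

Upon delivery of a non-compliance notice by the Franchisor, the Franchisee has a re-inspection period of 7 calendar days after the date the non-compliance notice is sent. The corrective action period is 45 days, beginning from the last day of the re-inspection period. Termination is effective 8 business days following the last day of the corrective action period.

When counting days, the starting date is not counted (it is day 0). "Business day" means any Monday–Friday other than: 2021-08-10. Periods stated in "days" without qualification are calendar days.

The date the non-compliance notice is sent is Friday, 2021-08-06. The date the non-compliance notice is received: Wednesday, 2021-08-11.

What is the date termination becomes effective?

2021-10-07

Adding 7 calendar days to 2021-08-06 gives 2021-08-13, which is the last day of the re-inspection period.
The last day of the corrective action period: 45 calendar days after 2021-08-13 is 2021-09-27.
The date termination becomes effective: 8 business days after Monday, 2021-09-27, skipping weekends — Sep 28, Sep 29, Sep 30, Oct 1, Oct 4, Oct 5, Oct 6, Oct 7 — lands on Thursday, 2021-10-07.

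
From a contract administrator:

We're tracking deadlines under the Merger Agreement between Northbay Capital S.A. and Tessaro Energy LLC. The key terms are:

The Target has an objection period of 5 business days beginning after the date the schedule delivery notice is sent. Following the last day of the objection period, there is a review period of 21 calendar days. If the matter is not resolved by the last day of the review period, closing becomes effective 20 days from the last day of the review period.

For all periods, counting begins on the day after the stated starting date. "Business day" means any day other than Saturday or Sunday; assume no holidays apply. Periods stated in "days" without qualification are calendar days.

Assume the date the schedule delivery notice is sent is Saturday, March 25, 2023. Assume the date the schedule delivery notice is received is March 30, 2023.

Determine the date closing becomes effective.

May 11, 2023

The last day of the objection period: 5 business days after Saturday, March 25, 2023, skipping weekends — Mar 27, Mar 28, Mar 29, Mar 30, Mar 31 — lands on Friday, March 31, 2023.
Adding 21 calendar days to March 31, 2023 gives April 21, 2023, which is the last day of the review period.
The date closing becomes effective: 20 calendar days after April 21, 2023 is May 11, 2023.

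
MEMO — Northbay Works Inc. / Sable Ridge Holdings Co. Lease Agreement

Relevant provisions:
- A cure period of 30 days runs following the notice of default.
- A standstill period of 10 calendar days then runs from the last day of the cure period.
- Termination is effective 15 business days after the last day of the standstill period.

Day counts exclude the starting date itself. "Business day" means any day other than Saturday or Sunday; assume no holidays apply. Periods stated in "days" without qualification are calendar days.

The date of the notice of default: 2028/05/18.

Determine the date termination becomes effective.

2028/07/18

Adding 30 calendar days to 2028/05/18 gives 2028/06/17, which is the last day of the cure period.
The last day of the standstill period: 2028/06/17 + 10 days = 2028/06/27.
From Tuesday, 2028/06/27, 15 business days (Jun 28, Jun 29, Jun 30, Jul 3, …, Jul 14, Jul 17, Jul 18, skipping weekends) brings us to Tuesday, 2028/07/18, which is the date termination becomes effective.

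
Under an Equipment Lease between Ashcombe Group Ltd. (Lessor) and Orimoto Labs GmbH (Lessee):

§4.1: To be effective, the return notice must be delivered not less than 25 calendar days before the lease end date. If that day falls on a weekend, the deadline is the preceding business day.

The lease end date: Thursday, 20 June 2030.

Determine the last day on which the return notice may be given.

24 May 2030

Counting back 25 calendar days from 20 June 2030 gives 26 May 2030. That is a Sunday, so the deadline moves back to Friday, 24 May 2030.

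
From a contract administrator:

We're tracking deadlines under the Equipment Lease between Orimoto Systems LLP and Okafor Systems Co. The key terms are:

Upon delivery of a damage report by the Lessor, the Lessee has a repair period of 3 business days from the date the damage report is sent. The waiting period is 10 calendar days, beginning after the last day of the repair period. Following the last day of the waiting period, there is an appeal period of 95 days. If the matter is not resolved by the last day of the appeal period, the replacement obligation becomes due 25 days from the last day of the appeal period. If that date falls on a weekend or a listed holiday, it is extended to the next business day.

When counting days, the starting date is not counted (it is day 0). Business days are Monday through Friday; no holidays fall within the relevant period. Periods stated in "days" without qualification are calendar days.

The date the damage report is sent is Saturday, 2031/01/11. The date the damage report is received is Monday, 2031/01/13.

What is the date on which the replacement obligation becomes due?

The last day of the repair period: counting 3 business days from Saturday, 2031/01/11 (Jan 13, Jan 14, Jan 15, skipping weekends) reaches Wednesday, 2031/01/15.
The last day of the waiting period: 2031/01/15 + 10 days = 2031/01/25.
The last day of the appeal period: 95 calendar days after 2031/01/25 is 2031/04/30.
Adding 25 calendar days to 2031/04/30 gives 2031/05/25, which is the date on which the replacement obligation becomes due. That falls on a Sunday, so it rolls to the next business day, Monday, 2031/05/26.

2031/05/26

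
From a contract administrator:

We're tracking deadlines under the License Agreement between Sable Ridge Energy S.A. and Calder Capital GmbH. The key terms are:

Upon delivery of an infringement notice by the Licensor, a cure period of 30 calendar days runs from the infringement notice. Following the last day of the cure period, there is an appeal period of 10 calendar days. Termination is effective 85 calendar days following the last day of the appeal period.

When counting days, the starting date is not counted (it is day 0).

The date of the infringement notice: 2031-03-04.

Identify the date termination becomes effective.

The last day of the cure period: 2031-03-04 + 30 days = 2031-04-03.
The last day of the appeal period: 10 calendar days after 2031-04-03 is 2031-04-13.
The date termination becomes effective: 85 calendar days after 2031-04-13 is 2031-07-07.

2031-07-07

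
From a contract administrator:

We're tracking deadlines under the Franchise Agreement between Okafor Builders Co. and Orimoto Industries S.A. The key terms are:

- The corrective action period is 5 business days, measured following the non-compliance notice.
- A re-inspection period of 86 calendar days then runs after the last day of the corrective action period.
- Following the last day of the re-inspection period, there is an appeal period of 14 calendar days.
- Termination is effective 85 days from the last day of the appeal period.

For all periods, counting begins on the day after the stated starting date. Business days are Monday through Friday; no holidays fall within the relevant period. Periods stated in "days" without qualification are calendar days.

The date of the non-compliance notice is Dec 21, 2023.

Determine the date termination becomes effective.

Jun 30, 2024

From Thursday, Dec 21, 2023, 5 business days (Dec 22, Dec 25, Dec 26, Dec 27, Dec 28, skipping weekends) brings us to Thursday, Dec 28, 2023, which is the last day of the corrective action period.
Adding 86 calendar days to Dec 28, 2023 gives Mar 23, 2024, which is the last day of the re-inspection period.
The last day of the appeal period: Mar 23, 2024 + 14 days = Apr 6, 2024.
The date termination becomes effective: Apr 6, 2024 + 85 days = Jun 30, 2024.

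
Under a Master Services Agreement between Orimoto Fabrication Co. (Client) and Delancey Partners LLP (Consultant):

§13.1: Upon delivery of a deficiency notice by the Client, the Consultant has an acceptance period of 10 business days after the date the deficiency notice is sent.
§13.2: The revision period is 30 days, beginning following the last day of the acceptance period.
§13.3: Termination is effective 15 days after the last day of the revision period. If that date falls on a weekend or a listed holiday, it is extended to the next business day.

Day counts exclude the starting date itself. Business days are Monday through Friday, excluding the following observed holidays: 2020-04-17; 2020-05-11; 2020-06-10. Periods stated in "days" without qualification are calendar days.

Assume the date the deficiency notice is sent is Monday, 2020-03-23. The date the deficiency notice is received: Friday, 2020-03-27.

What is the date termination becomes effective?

2020-05-21

The last day of the acceptance period: counting 10 business days from Monday, 2020-03-23 (Mar 24, Mar 25, Mar 26, Mar 27, Mar 30, Mar 31, Apr 1, Apr 2, Apr 3, Apr 6, skipping weekends) reaches Monday, 2020-04-06.
The last day of the revision period: 2020-04-06 + 30 days = 2020-05-06.
The date termination becomes effective: 2020-05-06 + 15 days = 2020-05-21. 2020-05-21 is a Thursday and is not a listed holiday, so no roll-forward applies.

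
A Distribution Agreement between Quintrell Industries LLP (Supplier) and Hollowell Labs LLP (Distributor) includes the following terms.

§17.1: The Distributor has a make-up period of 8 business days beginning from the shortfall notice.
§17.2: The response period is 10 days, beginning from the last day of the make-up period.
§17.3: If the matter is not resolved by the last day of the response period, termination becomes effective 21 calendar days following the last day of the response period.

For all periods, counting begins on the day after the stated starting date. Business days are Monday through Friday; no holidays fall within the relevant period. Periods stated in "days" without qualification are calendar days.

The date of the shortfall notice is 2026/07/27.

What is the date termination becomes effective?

2026/09/06

The last day of the make-up period: counting 8 business days from Monday, 2026/07/27 (Jul 28, Jul 29, Jul 30, Jul 31, Aug 3, Aug 4, Aug 5, Aug 6, skipping weekends) reaches Thursday, 2026/08/06.
The last day of the response period: 10 calendar days after 2026/08/06 is 2026/08/16.
The date termination becomes effective: 21 calendar days after 2026/08/16 is 2026/09/06.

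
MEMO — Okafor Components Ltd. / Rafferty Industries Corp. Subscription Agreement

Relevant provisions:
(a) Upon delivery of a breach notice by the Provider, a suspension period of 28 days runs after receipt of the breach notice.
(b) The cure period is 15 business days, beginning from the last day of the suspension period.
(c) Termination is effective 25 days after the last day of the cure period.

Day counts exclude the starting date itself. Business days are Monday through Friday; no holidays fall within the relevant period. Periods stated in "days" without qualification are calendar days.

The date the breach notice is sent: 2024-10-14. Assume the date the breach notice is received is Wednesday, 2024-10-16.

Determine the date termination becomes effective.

Adding 28 calendar days to 2024-10-16 gives 2024-11-13, which is the last day of the suspension period.
From Wednesday, 2024-11-13, 15 business days (Nov 14, Nov 15, Nov 18, Nov 19, …, Dec 2, Dec 3, Dec 4, skipping weekends) brings us to Wednesday, 2024-12-04, which is the last day of the cure period.
The date termination becomes effective: 25 calendar days after 2024-12-04 is 2024-12-29.

2024-12-29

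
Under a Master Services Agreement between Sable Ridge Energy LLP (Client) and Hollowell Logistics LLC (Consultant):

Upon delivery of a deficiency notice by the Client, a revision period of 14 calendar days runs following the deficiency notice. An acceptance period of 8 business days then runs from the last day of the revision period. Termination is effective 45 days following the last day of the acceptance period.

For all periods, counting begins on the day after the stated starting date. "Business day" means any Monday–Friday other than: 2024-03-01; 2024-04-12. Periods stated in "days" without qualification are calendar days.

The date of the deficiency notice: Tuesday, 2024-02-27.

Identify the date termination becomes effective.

The last day of the revision period: 2024-02-27 + 14 days = 2024-03-12.
From Tuesday, 2024-03-12, 8 business days (Mar 13, Mar 14, Mar 15, Mar 18, Mar 19, Mar 20, Mar 21, Mar 22, skipping weekends) brings us to Friday, 2024-03-22, which is the last day of the acceptance period.
The date termination becomes effective: 45 calendar days after 2024-03-22 is 2024-05-06.

2024-05-06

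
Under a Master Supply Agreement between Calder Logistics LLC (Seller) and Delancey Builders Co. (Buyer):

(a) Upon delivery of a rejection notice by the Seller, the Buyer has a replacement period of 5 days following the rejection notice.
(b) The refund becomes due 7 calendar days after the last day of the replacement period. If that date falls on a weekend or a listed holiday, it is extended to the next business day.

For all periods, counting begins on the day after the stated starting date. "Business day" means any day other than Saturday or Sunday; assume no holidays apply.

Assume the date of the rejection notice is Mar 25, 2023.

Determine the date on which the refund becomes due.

Apr 6, 2023

Adding 5 calendar days to Mar 25, 2023 gives Mar 30, 2023, which is the last day of the replacement period.
The date on which the refund becomes due: Mar 30, 2023 + 7 days = Apr 6, 2023. Apr 6, 2023 is a Thursday, so no roll-forward applies.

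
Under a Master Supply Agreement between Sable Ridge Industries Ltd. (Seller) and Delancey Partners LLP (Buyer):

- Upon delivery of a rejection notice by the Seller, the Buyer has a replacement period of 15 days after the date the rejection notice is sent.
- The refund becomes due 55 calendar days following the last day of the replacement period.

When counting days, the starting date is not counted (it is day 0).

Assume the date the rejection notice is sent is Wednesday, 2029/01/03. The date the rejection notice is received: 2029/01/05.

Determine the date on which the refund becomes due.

2029/03/14

The last day of the replacement period: 2029/01/03 + 15 days = 2029/01/18.
The date on which the refund becomes due: 55 calendar days after 2029/01/18 is 2029/03/14.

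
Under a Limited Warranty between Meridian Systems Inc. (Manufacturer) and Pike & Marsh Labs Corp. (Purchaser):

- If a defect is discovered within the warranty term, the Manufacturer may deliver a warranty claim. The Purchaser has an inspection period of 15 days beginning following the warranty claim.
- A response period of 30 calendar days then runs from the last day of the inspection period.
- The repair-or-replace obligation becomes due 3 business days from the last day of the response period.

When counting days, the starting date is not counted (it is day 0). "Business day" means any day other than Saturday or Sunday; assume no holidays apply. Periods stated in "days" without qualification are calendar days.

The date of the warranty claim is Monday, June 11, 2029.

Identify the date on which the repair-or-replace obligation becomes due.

Adding 15 calendar days to June 11, 2029 gives June 26, 2029, which is the last day of the inspection period.
Adding 30 calendar days to June 26, 2029 gives July 26, 2029, which is the last day of the response period.
The date on which the repair-or-replace obligation becomes due: 3 business days after Thursday, July 26, 2029, skipping weekends — Jul 27, Jul 30, Jul 31 — lands on Tuesday, July 31, 2029.

July 31, 2029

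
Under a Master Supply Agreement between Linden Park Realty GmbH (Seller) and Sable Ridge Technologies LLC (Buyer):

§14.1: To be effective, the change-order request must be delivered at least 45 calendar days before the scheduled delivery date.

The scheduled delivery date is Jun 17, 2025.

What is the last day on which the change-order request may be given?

Jun 17, 2025 minus 45 days is May 3, 2025.

May 3, 2025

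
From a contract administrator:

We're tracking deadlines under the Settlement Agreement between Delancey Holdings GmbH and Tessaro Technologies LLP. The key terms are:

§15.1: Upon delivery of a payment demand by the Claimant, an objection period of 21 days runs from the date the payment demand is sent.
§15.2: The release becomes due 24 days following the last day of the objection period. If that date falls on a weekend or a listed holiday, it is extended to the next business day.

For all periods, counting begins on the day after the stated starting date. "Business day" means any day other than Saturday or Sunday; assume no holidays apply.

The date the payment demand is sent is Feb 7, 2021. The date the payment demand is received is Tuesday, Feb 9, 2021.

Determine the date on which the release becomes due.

The last day of the objection period: 21 calendar days after Feb 7, 2021 is Feb 28, 2021.
The date on which the release becomes due: Feb 28, 2021 + 24 days = Mar 24, 2021. Mar 24, 2021 is a Wednesday, so no roll-forward applies.

Mar 24, 2021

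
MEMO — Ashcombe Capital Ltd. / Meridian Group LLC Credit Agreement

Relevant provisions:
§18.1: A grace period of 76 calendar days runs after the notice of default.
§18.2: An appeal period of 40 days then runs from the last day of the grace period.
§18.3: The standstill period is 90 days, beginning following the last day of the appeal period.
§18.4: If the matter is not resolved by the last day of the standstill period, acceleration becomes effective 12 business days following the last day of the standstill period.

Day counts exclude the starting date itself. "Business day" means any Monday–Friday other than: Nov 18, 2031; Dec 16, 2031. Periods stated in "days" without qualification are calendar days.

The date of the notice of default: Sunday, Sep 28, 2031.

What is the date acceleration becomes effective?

Adding 76 calendar days to Sep 28, 2031 gives Dec 13, 2031, which is the last day of the grace period.
The last day of the appeal period: 40 calendar days after Dec 13, 2031 is Jan 22, 2032.
The last day of the standstill period: Jan 22, 2032 + 90 days = Apr 21, 2032.
From Wednesday, Apr 21, 2032, 12 business days (Apr 22, Apr 23, Apr 26, Apr 27, …, May 5, May 6, May 7, skipping weekends) brings us to Friday, May 7, 2032, which is the date acceleration becomes effective.

May 7, 2032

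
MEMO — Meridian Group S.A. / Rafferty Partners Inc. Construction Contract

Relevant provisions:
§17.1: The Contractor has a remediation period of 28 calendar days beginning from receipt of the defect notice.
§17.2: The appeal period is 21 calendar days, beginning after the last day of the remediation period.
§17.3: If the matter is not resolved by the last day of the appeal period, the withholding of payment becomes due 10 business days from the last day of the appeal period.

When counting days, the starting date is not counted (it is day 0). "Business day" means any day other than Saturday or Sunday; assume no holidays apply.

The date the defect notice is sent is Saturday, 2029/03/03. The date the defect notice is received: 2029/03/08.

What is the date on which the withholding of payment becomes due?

Adding 28 calendar days to 2029/03/08 gives 2029/04/05, which is the last day of the remediation period.
Adding 21 calendar days to 2029/04/05 gives 2029/04/26, which is the last day of the appeal period.
From Thursday, 2029/04/26, 10 business days (Apr 27, Apr 30, May 1, May 2, May 3, May 4, May 7, May 8, May 9, May 10, skipping weekends) brings us to Thursday, 2029/05/10, which is the date on which the withholding of payment becomes due.

2029/05/10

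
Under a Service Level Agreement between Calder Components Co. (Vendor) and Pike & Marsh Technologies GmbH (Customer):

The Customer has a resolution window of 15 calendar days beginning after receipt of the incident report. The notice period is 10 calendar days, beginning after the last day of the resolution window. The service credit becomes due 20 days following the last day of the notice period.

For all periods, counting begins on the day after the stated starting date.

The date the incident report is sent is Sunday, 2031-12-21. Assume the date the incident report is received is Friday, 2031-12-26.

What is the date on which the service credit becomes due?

2032-02-09

The last day of the resolution window: 15 calendar days after 2031-12-26 is 2032-01-10.
Adding 10 calendar days to 2032-01-10 gives 2032-01-20, which is the last day of the notice period.
Adding 20 calendar days to 2032-01-20 gives 2032-02-09, which is the date on which the service credit becomes due.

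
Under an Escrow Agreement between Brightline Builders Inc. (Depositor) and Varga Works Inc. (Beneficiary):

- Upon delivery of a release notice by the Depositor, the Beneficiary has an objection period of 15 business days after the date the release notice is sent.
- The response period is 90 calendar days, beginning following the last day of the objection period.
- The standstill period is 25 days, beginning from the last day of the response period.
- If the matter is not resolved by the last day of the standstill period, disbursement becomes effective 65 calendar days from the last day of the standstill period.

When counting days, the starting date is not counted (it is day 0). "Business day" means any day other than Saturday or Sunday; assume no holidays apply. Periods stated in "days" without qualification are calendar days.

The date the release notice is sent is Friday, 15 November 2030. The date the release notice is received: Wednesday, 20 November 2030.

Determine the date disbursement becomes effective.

4 June 2031

The last day of the objection period: 15 business days after Friday, 15 November 2030, skipping weekends — Nov 18, Nov 19, Nov 20, Nov 21, …, Dec 4, Dec 5, Dec 6 — lands on Friday, 6 December 2030.
The last day of the response period: 90 calendar days after 6 December 2030 is 6 March 2031.
The last day of the standstill period: 6 March 2031 + 25 days = 31 March 2031.
The date disbursement becomes effective: 65 calendar days after 31 March 2031 is 4 June 2031.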